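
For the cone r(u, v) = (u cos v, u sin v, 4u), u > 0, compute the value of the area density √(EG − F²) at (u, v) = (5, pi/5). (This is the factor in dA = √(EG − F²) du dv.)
√(EG − F²)|_{(5, pi/5)} = 5*sqrt(17)

E = 17, F = 0, G = u^2, so EG − F² = 17*u^2. Taking the positive square root: √(EG − F²) = sqrt(17)*Abs(u). At (u, v) = (5, pi/5): 5*sqrt(17).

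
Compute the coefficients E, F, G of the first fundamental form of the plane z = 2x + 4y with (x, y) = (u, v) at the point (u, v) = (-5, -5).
E = 5;  F = 8;  G = 17

Partials: r_u = (1, 0, 2), r_v = (0, 1, 4). As functions of (u, v):
  E = r_u · r_u = 5,
  F = r_u · r_v = 8,
  G = r_v · r_v = 17.
Evaluating at (u, v) = (-5, -5): E = 5, F = 8, G = 17.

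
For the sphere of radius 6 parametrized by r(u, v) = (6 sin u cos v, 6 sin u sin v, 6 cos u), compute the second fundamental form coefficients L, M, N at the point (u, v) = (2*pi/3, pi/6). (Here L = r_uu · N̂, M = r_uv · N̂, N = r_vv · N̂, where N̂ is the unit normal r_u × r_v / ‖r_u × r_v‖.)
L = -6;  M = 0;  N = -9/2

Compute the unit normal N̂(u, v) = (sin(u)^2*cos(v)/Abs(sin(u)), sin(u)^2*sin(v)/Abs(sin(u)), sin(2*u)/(2*Abs(sin(u)))), and the second partials r_uu, r_uv, r_vv. Take dot products:
  L(u, v) = r_uu · N̂ = -6*sin(u)/Abs(sin(u)),
  M(u, v) = r_uv · N̂ = 0,
  N(u, v) = r_vv · N̂ = -6*sin(u)^3/Abs(sin(u)).
Evaluating at (u, v) = (2*pi/3, pi/6):
  L = -6, M = 0, N = -9/2.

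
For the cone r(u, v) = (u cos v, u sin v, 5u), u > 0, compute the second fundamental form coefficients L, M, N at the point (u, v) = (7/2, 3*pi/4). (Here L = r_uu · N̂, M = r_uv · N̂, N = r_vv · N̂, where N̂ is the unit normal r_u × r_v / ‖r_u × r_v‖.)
L = 0;  M = 0;  N = 35*sqrt(26)/52

Compute the unit normal N̂(u, v) = (-5*sqrt(26)*u*cos(v)/(26*Abs(u)), -5*sqrt(26)*u*sin(v)/(26*Abs(u)), sqrt(26)*u/(26*Abs(u))), and the second partials r_uu, r_uv, r_vv. Take dot products:
  L(u, v) = r_uu · N̂ = 0,
  M(u, v) = r_uv · N̂ = 0,
  N(u, v) = r_vv · N̂ = 5*sqrt(26)*u^2/(26*Abs(u)).
Evaluating at (u, v) = (7/2, 3*pi/4):
  L = 0, M = 0, N = 35*sqrt(26)/52.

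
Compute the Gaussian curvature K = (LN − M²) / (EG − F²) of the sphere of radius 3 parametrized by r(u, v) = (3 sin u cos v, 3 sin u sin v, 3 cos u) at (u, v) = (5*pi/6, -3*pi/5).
K = 1/9

Coefficients of the first fundamental form: E = 9, F = 0, G = 9*sin(u)^2.
Coefficients of the second fundamental form: L = -3*sin(u)/Abs(sin(u)), M = 0, N = -3*sin(u)^3/Abs(sin(u)).
Assemble K = (LN − M²)/(EG − F²) = 1/9. At (u, v) = (5*pi/6, -3*pi/5): K = 1/9.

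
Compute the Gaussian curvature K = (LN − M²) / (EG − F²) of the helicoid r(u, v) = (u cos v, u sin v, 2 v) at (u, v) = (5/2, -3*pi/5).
K = -64/1681

Coefficients of the first fundamental form: E = 1, F = 0, G = u^2 + 4.
Coefficients of the second fundamental form: L = 0, M = -2/sqrt(u^2 + 4), N = 0.
Assemble K = (LN − M²)/(EG − F²) = -4/(u^2 + 4)^2. At (u, v) = (5/2, -3*pi/5): K = -64/1681.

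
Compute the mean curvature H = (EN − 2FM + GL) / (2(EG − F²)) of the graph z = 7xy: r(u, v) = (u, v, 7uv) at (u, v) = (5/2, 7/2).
H = -2401*sqrt(30)/119790

With E = 49*v^2 + 1, F = 49*u*v, G = 49*u^2 + 1, L = 0, M = 7/sqrt(49*u^2 + 49*v^2 + 1), N = 0, assemble
  H = (EN − 2FM + GL) / (2(EG − F²)) = -343*u*v/(49*u^2 + 49*v^2 + 1)^(3/2).
At (u, v) = (5/2, 7/2): H = -2401*sqrt(30)/119790.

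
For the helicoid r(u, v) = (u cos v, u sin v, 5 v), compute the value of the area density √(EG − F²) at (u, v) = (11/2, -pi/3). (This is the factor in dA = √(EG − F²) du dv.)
√(EG − F²)|_{(11/2, -pi/3)} = sqrt(221)/2

E = 1, F = 0, G = u^2 + 25, so EG − F² = u^2 + 25. Taking the positive square root: √(EG − F²) = sqrt(u^2 + 25). At (u, v) = (11/2, -pi/3): sqrt(221)/2.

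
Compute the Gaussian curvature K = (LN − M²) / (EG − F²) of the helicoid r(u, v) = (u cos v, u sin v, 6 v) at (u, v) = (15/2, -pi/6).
K = -64/15129

Coefficients of the first fundamental form: E = 1, F = 0, G = u^2 + 36.
Coefficients of the second fundamental form: L = 0, M = -6/sqrt(u^2 + 36), N = 0.
Assemble K = (LN − M²)/(EG − F²) = -36/(u^2 + 36)^2. At (u, v) = (15/2, -pi/6): K = -64/15129.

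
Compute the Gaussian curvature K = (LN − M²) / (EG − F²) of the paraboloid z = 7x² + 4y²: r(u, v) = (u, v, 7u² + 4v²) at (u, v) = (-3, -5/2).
K = 112/4687225

Coefficients of the first fundamental form: E = 196*u^2 + 1, F = 112*u*v, G = 64*v^2 + 1.
Coefficients of the second fundamental form: L = 14/sqrt(196*u^2 + 64*v^2 + 1), M = 0, N = 8/sqrt(196*u^2 + 64*v^2 + 1).
Assemble K = (LN − M²)/(EG − F²) = 112/(38416*u^4 + 25088*u^2*v^2 + 392*u^2 + 4096*v^4 + 128*v^2 + 1). At (u, v) = (-3, -5/2): K = 112/4687225.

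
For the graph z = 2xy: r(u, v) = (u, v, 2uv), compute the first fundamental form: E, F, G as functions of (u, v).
E = 4*v^2 + 1;  F = 4*u*v;  G = 4*u^2 + 1

Compute partials: r_u = (1, 0, 2*v), r_v = (0, 1, 2*u). Then
  E = r_u · r_u = 4*v^2 + 1,
  F = r_u · r_v = 4*u*v,
  G = r_v · r_v = 4*u^2 + 1.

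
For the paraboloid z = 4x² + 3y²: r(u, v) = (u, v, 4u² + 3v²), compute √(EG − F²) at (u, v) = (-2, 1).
√(EG − F²)|_{(-2, 1)} = sqrt(293)

E = 64*u^2 + 1, F = 48*u*v, G = 36*v^2 + 1; EG − F² = 64*u^2 + 36*v^2 + 1; √(EG − F²) = sqrt(64*u^2 + 36*v^2 + 1). At the given point: sqrt(293).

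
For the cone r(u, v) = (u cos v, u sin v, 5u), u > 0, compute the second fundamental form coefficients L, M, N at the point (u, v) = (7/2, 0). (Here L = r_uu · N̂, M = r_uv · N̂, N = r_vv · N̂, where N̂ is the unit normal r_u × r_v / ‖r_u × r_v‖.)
L = 0;  M = 0;  N = 35*sqrt(26)/52

Compute the unit normal N̂(u, v) = (-5*sqrt(26)*u*cos(v)/(26*Abs(u)), -5*sqrt(26)*u*sin(v)/(26*Abs(u)), sqrt(26)*u/(26*Abs(u))), and the second partials r_uu, r_uv, r_vv. Take dot products:
  L(u, v) = r_uu · N̂ = 0,
  M(u, v) = r_uv · N̂ = 0,
  N(u, v) = r_vv · N̂ = 5*sqrt(26)*u^2/(26*Abs(u)).
Evaluating at (u, v) = (7/2, 0):
  L = 0, M = 0, N = 35*sqrt(26)/52.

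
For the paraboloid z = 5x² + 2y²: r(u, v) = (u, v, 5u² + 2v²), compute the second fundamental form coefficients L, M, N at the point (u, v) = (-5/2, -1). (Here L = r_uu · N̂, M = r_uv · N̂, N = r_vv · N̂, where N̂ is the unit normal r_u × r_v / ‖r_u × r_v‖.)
L = 5*sqrt(642)/321;  M = 0;  N = 2*sqrt(642)/321

Compute the unit normal N̂(u, v) = (-10*u/sqrt(100*u^2 + 16*v^2 + 1), -4*v/sqrt(100*u^2 + 16*v^2 + 1), 1/sqrt(100*u^2 + 16*v^2 + 1)), and the second partials r_uu, r_uv, r_vv. Take dot products:
  L(u, v) = r_uu · N̂ = 10/sqrt(100*u^2 + 16*v^2 + 1),
  M(u, v) = r_uv · N̂ = 0,
  N(u, v) = r_vv · N̂ = 4/sqrt(100*u^2 + 16*v^2 + 1).
Evaluating at (u, v) = (-5/2, -1):
  L = 5*sqrt(642)/321, M = 0, N = 2*sqrt(642)/321.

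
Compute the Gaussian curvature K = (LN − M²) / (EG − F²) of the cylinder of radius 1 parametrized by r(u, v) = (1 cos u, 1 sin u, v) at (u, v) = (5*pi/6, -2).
K = 0

Coefficients of the first fundamental form: E = 1, F = 0, G = 1.
Coefficients of the second fundamental form: L = -1, M = 0, N = 0.
Assemble K = (LN − M²)/(EG − F²) = 0. At (u, v) = (5*pi/6, -2): K = 0.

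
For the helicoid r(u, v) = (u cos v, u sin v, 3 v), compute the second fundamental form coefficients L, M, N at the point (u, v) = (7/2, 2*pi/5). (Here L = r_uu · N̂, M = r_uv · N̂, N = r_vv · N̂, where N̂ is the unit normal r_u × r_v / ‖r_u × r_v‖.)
L = 0;  M = -6*sqrt(85)/85;  N = 0

Compute the unit normal N̂(u, v) = (3*sin(v)/sqrt(u^2 + 9), -3*cos(v)/sqrt(u^2 + 9), u/sqrt(u^2 + 9)), and the second partials r_uu, r_uv, r_vv. Take dot products:
  L(u, v) = r_uu · N̂ = 0,
  M(u, v) = r_uv · N̂ = -3/sqrt(u^2 + 9),
  N(u, v) = r_vv · N̂ = 0.
Evaluating at (u, v) = (7/2, 2*pi/5):
  L = 0, M = -6*sqrt(85)/85, N = 0.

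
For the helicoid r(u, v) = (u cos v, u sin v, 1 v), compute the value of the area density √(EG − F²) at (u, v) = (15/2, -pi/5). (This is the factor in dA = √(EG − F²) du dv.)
√(EG − F²)|_{(15/2, -pi/5)} = sqrt(229)/2

E = 1, F = 0, G = u^2 + 1, so EG − F² = u^2 + 1. Taking the positive square root: √(EG − F²) = sqrt(u^2 + 1). At (u, v) = (15/2, -pi/5): sqrt(229)/2.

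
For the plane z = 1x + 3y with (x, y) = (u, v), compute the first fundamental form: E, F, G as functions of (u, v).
E = 2;  F = 3;  G = 10

Compute partials: r_u = (1, 0, 1), r_v = (0, 1, 3). Then
  E = r_u · r_u = 2,
  F = r_u · r_v = 3,
  G = r_v · r_v = 10.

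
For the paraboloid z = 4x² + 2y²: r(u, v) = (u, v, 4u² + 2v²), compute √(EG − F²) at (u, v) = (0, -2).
√(EG − F²)|_{(0, -2)} = sqrt(65)

E = 64*u^2 + 1, F = 32*u*v, G = 16*v^2 + 1; EG − F² = 64*u^2 + 16*v^2 + 1; √(EG − F²) = sqrt(64*u^2 + 16*v^2 + 1). At the given point: sqrt(65).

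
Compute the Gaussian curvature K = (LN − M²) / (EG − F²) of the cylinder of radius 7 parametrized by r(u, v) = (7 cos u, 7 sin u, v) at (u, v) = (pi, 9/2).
K = 0

Coefficients of the first fundamental form: E = 49, F = 0, G = 1.
Coefficients of the second fundamental form: L = -7, M = 0, N = 0.
Assemble K = (LN − M²)/(EG − F²) = 0. At (u, v) = (pi, 9/2): K = 0.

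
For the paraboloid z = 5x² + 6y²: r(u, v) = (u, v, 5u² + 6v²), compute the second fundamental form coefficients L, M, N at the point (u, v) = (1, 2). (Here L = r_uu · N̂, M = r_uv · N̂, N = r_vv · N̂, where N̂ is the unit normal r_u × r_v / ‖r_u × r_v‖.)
L = 10*sqrt(677)/677;  M = 0;  N = 12*sqrt(677)/677

Compute the unit normal N̂(u, v) = (-10*u/sqrt(100*u^2 + 144*v^2 + 1), -12*v/sqrt(100*u^2 + 144*v^2 + 1), 1/sqrt(100*u^2 + 144*v^2 + 1)), and the second partials r_uu, r_uv, r_vv. Take dot products:
  L(u, v) = r_uu · N̂ = 10/sqrt(100*u^2 + 144*v^2 + 1),
  M(u, v) = r_uv · N̂ = 0,
  N(u, v) = r_vv · N̂ = 12/sqrt(100*u^2 + 144*v^2 + 1).
Evaluating at (u, v) = (1, 2):
  L = 10*sqrt(677)/677, M = 0, N = 12*sqrt(677)/677.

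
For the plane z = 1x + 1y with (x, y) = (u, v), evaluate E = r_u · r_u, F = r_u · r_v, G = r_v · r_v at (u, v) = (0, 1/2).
E = 2;  F = 1;  G = 2

Partials: r_u = (1, 0, 1), r_v = (0, 1, 1). As functions of (u, v):
  E = r_u · r_u = 2,
  F = r_u · r_v = 1,
  G = r_v · r_v = 2.
Evaluating at (u, v) = (0, 1/2): E = 2, F = 1, G = 2.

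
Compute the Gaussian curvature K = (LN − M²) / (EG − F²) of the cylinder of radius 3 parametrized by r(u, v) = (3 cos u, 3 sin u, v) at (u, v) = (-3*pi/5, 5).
K = 0

Coefficients of the first fundamental form: E = 9, F = 0, G = 1.
Coefficients of the second fundamental form: L = -3, M = 0, N = 0.
Assemble K = (LN − M²)/(EG − F²) = 0. At (u, v) = (-3*pi/5, 5): K = 0.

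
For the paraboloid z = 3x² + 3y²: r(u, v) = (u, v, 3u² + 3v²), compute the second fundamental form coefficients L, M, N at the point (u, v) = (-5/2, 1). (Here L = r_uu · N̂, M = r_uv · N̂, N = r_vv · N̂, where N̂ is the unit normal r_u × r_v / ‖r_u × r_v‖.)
L = 3*sqrt(262)/131;  M = 0;  N = 3*sqrt(262)/131

Compute the unit normal N̂(u, v) = (-6*u/sqrt(36*u^2 + 36*v^2 + 1), -6*v/sqrt(36*u^2 + 36*v^2 + 1), 1/sqrt(36*u^2 + 36*v^2 + 1)), and the second partials r_uu, r_uv, r_vv. Take dot products:
  L(u, v) = r_uu · N̂ = 6/sqrt(36*u^2 + 36*v^2 + 1),
  M(u, v) = r_uv · N̂ = 0,
  N(u, v) = r_vv · N̂ = 6/sqrt(36*u^2 + 36*v^2 + 1).
Evaluating at (u, v) = (-5/2, 1):
  L = 3*sqrt(262)/131, M = 0, N = 3*sqrt(262)/131.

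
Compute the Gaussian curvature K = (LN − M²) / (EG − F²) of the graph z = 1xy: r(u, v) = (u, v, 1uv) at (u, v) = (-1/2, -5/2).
K = -4/225

Coefficients of the first fundamental form: E = v^2 + 1, F = u*v, G = u^2 + 1.
Coefficients of the second fundamental form: L = 0, M = 1/sqrt(u^2 + v^2 + 1), N = 0.
Assemble K = (LN − M²)/(EG − F²) = 1/((u^2*v^2 - (u^2 + 1)*(v^2 + 1))*(u^2 + v^2 + 1)). At (u, v) = (-1/2, -5/2): K = -4/225.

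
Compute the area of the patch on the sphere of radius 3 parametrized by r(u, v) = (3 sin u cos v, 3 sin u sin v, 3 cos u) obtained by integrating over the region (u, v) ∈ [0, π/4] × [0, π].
Area = 9*pi*(2 - sqrt(2))/2

Area = ∫∫ √(EG − F²) du dv with √(EG − F²) = 9*Abs(sin(u)). Integrating over [0, π/4] × [0, π] gives 9*pi*(2 - sqrt(2))/2.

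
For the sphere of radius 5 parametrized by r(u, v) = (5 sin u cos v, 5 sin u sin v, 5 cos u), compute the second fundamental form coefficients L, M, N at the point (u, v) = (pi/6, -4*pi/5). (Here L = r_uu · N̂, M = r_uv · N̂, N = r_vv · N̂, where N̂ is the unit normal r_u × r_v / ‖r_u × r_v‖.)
L = -5;  M = 0;  N = -5/4

Compute the unit normal N̂(u, v) = (sin(u)^2*cos(v)/Abs(sin(u)), sin(u)^2*sin(v)/Abs(sin(u)), sin(2*u)/(2*Abs(sin(u)))), and the second partials r_uu, r_uv, r_vv. Take dot products:
  L(u, v) = r_uu · N̂ = -5*sin(u)/Abs(sin(u)),
  M(u, v) = r_uv · N̂ = 0,
  N(u, v) = r_vv · N̂ = -5*sin(u)^3/Abs(sin(u)).
Evaluating at (u, v) = (pi/6, -4*pi/5):
  L = -5, M = 0, N = -5/4.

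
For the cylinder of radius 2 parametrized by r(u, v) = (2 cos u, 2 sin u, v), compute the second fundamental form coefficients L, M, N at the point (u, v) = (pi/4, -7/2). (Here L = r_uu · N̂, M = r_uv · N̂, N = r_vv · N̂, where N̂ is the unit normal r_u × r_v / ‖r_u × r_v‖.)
L = -2;  M = 0;  N = 0

Compute the unit normal N̂(u, v) = (cos(u), sin(u), 0), and the second partials r_uu, r_uv, r_vv. Take dot products:
  L(u, v) = r_uu · N̂ = -2,
  M(u, v) = r_uv · N̂ = 0,
  N(u, v) = r_vv · N̂ = 0.
Evaluating at (u, v) = (pi/4, -7/2):
  L = -2, M = 0, N = 0.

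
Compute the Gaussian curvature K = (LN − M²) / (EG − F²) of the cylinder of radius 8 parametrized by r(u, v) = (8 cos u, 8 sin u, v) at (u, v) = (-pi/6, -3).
K = 0

Coefficients of the first fundamental form: E = 64, F = 0, G = 1.
Coefficients of the second fundamental form: L = -8, M = 0, N = 0.
Assemble K = (LN − M²)/(EG − F²) = 0. At (u, v) = (-pi/6, -3): K = 0.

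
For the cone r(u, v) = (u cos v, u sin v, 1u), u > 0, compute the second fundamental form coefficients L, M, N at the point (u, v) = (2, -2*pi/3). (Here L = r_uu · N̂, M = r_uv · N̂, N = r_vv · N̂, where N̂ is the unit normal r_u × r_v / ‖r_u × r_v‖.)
L = 0;  M = 0;  N = sqrt(2)

Compute the unit normal N̂(u, v) = (-sqrt(2)*u*cos(v)/(2*Abs(u)), -sqrt(2)*u*sin(v)/(2*Abs(u)), sqrt(2)*u/(2*Abs(u))), and the second partials r_uu, r_uv, r_vv. Take dot products:
  L(u, v) = r_uu · N̂ = 0,
  M(u, v) = r_uv · N̂ = 0,
  N(u, v) = r_vv · N̂ = sqrt(2)*u^2/(2*Abs(u)).
Evaluating at (u, v) = (2, -2*pi/3):
  L = 0, M = 0, N = sqrt(2).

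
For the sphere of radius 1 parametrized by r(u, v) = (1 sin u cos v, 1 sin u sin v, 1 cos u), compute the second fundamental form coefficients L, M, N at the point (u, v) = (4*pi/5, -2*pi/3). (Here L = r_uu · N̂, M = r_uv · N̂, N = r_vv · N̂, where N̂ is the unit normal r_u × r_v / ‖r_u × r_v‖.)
L = -1;  M = 0;  N = -5/8 + sqrt(5)/8

Compute the unit normal N̂(u, v) = (sin(u)^2*cos(v)/Abs(sin(u)), sin(u)^2*sin(v)/Abs(sin(u)), sin(2*u)/(2*Abs(sin(u)))), and the second partials r_uu, r_uv, r_vv. Take dot products:
  L(u, v) = r_uu · N̂ = -sin(u)/Abs(sin(u)),
  M(u, v) = r_uv · N̂ = 0,
  N(u, v) = r_vv · N̂ = -sin(u)^3/Abs(sin(u)).
Evaluating at (u, v) = (4*pi/5, -2*pi/3):
  L = -1, M = 0, N = -5/8 + sqrt(5)/8.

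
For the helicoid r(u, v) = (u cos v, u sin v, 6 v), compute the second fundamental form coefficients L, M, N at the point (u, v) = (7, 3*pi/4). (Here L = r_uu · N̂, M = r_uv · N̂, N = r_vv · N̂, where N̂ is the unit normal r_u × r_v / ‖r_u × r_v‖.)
L = 0;  M = -6*sqrt(85)/85;  N = 0

Compute the unit normal N̂(u, v) = (6*sin(v)/sqrt(u^2 + 36), -6*cos(v)/sqrt(u^2 + 36), u/sqrt(u^2 + 36)), and the second partials r_uu, r_uv, r_vv. Take dot products:
  L(u, v) = r_uu · N̂ = 0,
  M(u, v) = r_uv · N̂ = -6/sqrt(u^2 + 36),
  N(u, v) = r_vv · N̂ = 0.
Evaluating at (u, v) = (7, 3*pi/4):
  L = 0, M = -6*sqrt(85)/85, N = 0.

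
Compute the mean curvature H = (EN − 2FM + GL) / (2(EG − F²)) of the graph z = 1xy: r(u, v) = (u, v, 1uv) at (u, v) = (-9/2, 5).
H = 36*sqrt(185)/6845

With E = v^2 + 1, F = u*v, G = u^2 + 1, L = 0, M = 1/sqrt(u^2 + v^2 + 1), N = 0, assemble
  H = (EN − 2FM + GL) / (2(EG − F²)) = -u*v/(u^2 + v^2 + 1)^(3/2).
At (u, v) = (-9/2, 5): H = 36*sqrt(185)/6845.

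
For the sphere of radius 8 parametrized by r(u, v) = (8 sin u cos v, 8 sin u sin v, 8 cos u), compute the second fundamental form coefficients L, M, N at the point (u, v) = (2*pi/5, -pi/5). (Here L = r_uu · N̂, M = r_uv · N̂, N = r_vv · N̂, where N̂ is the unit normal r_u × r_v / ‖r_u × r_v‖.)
L = -8;  M = 0;  N = -5 - sqrt(5)

Compute the unit normal N̂(u, v) = (sin(u)^2*cos(v)/Abs(sin(u)), sin(u)^2*sin(v)/Abs(sin(u)), sin(2*u)/(2*Abs(sin(u)))), and the second partials r_uu, r_uv, r_vv. Take dot products:
  L(u, v) = r_uu · N̂ = -8*sin(u)/Abs(sin(u)),
  M(u, v) = r_uv · N̂ = 0,
  N(u, v) = r_vv · N̂ = -8*sin(u)^3/Abs(sin(u)).
Evaluating at (u, v) = (2*pi/5, -pi/5):
  L = -8, M = 0, N = -5 - sqrt(5).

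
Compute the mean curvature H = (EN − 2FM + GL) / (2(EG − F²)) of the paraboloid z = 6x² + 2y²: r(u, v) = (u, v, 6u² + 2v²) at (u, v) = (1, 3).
H = 1160/4913

With E = 144*u^2 + 1, F = 48*u*v, G = 16*v^2 + 1, L = 12/sqrt(144*u^2 + 16*v^2 + 1), M = 0, N = 4/sqrt(144*u^2 + 16*v^2 + 1), assemble
  H = (EN − 2FM + GL) / (2(EG − F²)) = 8*(36*u^2 + 12*v^2 + 1)/(144*u^2 + 16*v^2 + 1)^(3/2).
At (u, v) = (1, 3): H = 1160/4913.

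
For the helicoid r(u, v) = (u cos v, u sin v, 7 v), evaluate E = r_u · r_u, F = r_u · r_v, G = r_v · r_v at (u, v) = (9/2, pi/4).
E = 1;  F = 0;  G = 277/4

Partials: r_u = (cos(v), sin(v), 0), r_v = (-u*sin(v), u*cos(v), 7). As functions of (u, v):
  E = r_u · r_u = 1,
  F = r_u · r_v = 0,
  G = r_v · r_v = u^2 + 49.
Evaluating at (u, v) = (9/2, pi/4): E = 1, F = 0, G = 277/4.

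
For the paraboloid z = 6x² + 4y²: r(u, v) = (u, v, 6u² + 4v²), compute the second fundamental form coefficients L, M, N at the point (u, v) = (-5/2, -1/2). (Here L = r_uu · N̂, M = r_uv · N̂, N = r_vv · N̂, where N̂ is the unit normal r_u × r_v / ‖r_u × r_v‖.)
L = 12*sqrt(917)/917;  M = 0;  N = 8*sqrt(917)/917

Compute the unit normal N̂(u, v) = (-12*u/sqrt(144*u^2 + 64*v^2 + 1), -8*v/sqrt(144*u^2 + 64*v^2 + 1), 1/sqrt(144*u^2 + 64*v^2 + 1)), and the second partials r_uu, r_uv, r_vv. Take dot products:
  L(u, v) = r_uu · N̂ = 12/sqrt(144*u^2 + 64*v^2 + 1),
  M(u, v) = r_uv · N̂ = 0,
  N(u, v) = r_vv · N̂ = 8/sqrt(144*u^2 + 64*v^2 + 1).
Evaluating at (u, v) = (-5/2, -1/2):
  L = 12*sqrt(917)/917, M = 0, N = 8*sqrt(917)/917.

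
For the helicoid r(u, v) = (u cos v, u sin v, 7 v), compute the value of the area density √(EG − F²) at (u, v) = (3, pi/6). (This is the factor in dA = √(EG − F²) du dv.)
√(EG − F²)|_{(3, pi/6)} = sqrt(58)

E = 1, F = 0, G = u^2 + 49, so EG − F² = u^2 + 49. Taking the positive square root: √(EG − F²) = sqrt(u^2 + 49). At (u, v) = (3, pi/6): sqrt(58).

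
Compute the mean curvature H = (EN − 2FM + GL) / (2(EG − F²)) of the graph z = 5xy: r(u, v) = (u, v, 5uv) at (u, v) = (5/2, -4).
H = 10000*sqrt(2229)/4968441

With E = 25*v^2 + 1, F = 25*u*v, G = 25*u^2 + 1, L = 0, M = 5/sqrt(25*u^2 + 25*v^2 + 1), N = 0, assemble
  H = (EN − 2FM + GL) / (2(EG − F²)) = -125*u*v/(25*u^2 + 25*v^2 + 1)^(3/2).
At (u, v) = (5/2, -4): H = 10000*sqrt(2229)/4968441.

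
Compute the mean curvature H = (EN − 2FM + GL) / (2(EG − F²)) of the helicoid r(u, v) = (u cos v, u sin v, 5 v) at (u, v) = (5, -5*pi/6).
H = 0

With E = 1, F = 0, G = u^2 + 25, L = 0, M = -5/sqrt(u^2 + 25), N = 0, assemble
  H = (EN − 2FM + GL) / (2(EG − F²)) = 0.
At (u, v) = (5, -5*pi/6): H = 0.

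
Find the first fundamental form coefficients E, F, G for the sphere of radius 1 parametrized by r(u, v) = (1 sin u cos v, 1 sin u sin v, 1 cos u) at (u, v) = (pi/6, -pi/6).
E = 1;  F = 0;  G = 1/4

Partials: r_u = (cos(u)*cos(v), sin(v)*cos(u), -sin(u)), r_v = (-sin(u)*sin(v), sin(u)*cos(v), 0). As functions of (u, v):
  E = r_u · r_u = 1,
  F = r_u · r_v = 0,
  G = r_v · r_v = sin(u)^2.
Evaluating at (u, v) = (pi/6, -pi/6): E = 1, F = 0, G = 1/4.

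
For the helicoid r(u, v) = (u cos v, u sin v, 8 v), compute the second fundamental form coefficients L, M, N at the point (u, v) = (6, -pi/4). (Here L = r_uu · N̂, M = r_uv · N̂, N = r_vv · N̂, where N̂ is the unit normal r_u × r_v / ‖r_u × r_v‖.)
L = 0;  M = -4/5;  N = 0

Compute the unit normal N̂(u, v) = (8*sin(v)/sqrt(u^2 + 64), -8*cos(v)/sqrt(u^2 + 64), u/sqrt(u^2 + 64)), and the second partials r_uu, r_uv, r_vv. Take dot products:
  L(u, v) = r_uu · N̂ = 0,
  M(u, v) = r_uv · N̂ = -8/sqrt(u^2 + 64),
  N(u, v) = r_vv · N̂ = 0.
Evaluating at (u, v) = (6, -pi/4):
  L = 0, M = -4/5, N = 0.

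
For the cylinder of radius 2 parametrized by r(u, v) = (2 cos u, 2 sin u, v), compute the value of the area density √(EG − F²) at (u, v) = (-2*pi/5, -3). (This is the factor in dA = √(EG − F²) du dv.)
√(EG − F²)|_{(-2*pi/5, -3)} = 2

E = 4, F = 0, G = 1, so EG − F² = 4. Taking the positive square root: √(EG − F²) = 2. At (u, v) = (-2*pi/5, -3): 2.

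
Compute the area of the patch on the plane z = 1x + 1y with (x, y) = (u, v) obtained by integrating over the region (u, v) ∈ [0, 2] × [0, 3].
Area = 6*sqrt(3)

Area = ∫∫ √(EG − F²) du dv with √(EG − F²) = sqrt(3). Integrating over [0, 2] × [0, 3] gives 6*sqrt(3).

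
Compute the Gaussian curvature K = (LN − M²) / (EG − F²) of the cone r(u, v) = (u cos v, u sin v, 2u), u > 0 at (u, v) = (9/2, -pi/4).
K = 0

Coefficients of the first fundamental form: E = 5, F = 0, G = u^2.
Coefficients of the second fundamental form: L = 0, M = 0, N = 2*sqrt(5)*u^2/(5*Abs(u)).
Assemble K = (LN − M²)/(EG − F²) = 0. At (u, v) = (9/2, -pi/4): K = 0.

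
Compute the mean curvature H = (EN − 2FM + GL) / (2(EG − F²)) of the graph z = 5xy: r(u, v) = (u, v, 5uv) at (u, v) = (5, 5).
H = -3125*sqrt(139)/521667

With E = 25*v^2 + 1, F = 25*u*v, G = 25*u^2 + 1, L = 0, M = 5/sqrt(25*u^2 + 25*v^2 + 1), N = 0, assemble
  H = (EN − 2FM + GL) / (2(EG − F²)) = -125*u*v/(25*u^2 + 25*v^2 + 1)^(3/2).
At (u, v) = (5, 5): H = -3125*sqrt(139)/521667.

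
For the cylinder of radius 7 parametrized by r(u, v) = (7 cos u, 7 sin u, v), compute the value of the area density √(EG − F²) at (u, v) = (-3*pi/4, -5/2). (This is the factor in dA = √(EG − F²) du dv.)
√(EG − F²)|_{(-3*pi/4, -5/2)} = 7

E = 49, F = 0, G = 1, so EG − F² = 49. Taking the positive square root: √(EG − F²) = 7. At (u, v) = (-3*pi/4, -5/2): 7.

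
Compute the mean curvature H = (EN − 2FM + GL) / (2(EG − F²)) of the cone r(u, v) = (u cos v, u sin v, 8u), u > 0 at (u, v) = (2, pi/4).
H = 2*sqrt(65)/65

With E = 65, F = 0, G = u^2, L = 0, M = 0, N = 8*sqrt(65)*u^2/(65*Abs(u)), assemble
  H = (EN − 2FM + GL) / (2(EG − F²)) = 4*sqrt(65)/(65*Abs(u)).
At (u, v) = (2, pi/4): H = 2*sqrt(65)/65.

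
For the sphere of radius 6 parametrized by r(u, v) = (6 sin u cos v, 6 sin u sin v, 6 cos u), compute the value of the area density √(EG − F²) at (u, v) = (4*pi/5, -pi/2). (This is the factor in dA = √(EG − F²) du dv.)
√(EG − F²)|_{(4*pi/5, -pi/2)} = 9*sqrt(10 - 2*sqrt(5))

E = 36, F = 0, G = 36*sin(u)^2, so EG − F² = 1296*sin(u)^2. Taking the positive square root: √(EG − F²) = 36*Abs(sin(u)). At (u, v) = (4*pi/5, -pi/2): 9*sqrt(10 - 2*sqrt(5)).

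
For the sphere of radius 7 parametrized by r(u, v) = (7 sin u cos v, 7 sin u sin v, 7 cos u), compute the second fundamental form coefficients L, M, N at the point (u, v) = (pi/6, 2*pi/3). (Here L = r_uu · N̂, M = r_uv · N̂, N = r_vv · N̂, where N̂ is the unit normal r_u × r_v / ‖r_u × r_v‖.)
L = -7;  M = 0;  N = -7/4

Compute the unit normal N̂(u, v) = (sin(u)^2*cos(v)/Abs(sin(u)), sin(u)^2*sin(v)/Abs(sin(u)), sin(2*u)/(2*Abs(sin(u)))), and the second partials r_uu, r_uv, r_vv. Take dot products:
  L(u, v) = r_uu · N̂ = -7*sin(u)/Abs(sin(u)),
  M(u, v) = r_uv · N̂ = 0,
  N(u, v) = r_vv · N̂ = -7*sin(u)^3/Abs(sin(u)).
Evaluating at (u, v) = (pi/6, 2*pi/3):
  L = -7, M = 0, N = -7/4.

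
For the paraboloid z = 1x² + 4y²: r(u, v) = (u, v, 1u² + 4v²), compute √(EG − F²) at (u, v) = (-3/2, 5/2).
√(EG − F²)|_{(-3/2, 5/2)} = sqrt(410)

E = 4*u^2 + 1, F = 16*u*v, G = 64*v^2 + 1; EG − F² = 4*u^2 + 64*v^2 + 1; √(EG − F²) = sqrt(4*u^2 + 64*v^2 + 1). At the given point: sqrt(410).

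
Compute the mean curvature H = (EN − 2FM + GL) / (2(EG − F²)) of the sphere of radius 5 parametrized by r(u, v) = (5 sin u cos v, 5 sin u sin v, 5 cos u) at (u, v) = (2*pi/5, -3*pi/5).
H = -1/5

With E = 25, F = 0, G = 25*sin(u)^2, L = -5*sin(u)/Abs(sin(u)), M = 0, N = -5*sin(u)^3/Abs(sin(u)), assemble
  H = (EN − 2FM + GL) / (2(EG − F²)) = -sin(u)/(5*Abs(sin(u))).
At (u, v) = (2*pi/5, -3*pi/5): H = -1/5.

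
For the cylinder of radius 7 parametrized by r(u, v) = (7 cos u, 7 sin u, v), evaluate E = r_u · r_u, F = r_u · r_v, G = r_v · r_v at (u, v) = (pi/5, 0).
E = 49;  F = 0;  G = 1

Partials: r_u = (-7*sin(u), 7*cos(u), 0), r_v = (0, 0, 1). As functions of (u, v):
  E = r_u · r_u = 49,
  F = r_u · r_v = 0,
  G = r_v · r_v = 1.
Evaluating at (u, v) = (pi/5, 0): E = 49, F = 0, G = 1.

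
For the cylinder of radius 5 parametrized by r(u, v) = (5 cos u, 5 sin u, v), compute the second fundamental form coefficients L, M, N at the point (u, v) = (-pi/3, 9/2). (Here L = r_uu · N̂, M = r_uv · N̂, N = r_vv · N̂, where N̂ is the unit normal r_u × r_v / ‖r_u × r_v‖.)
L = -5;  M = 0;  N = 0

Compute the unit normal N̂(u, v) = (cos(u), sin(u), 0), and the second partials r_uu, r_uv, r_vv. Take dot products:
  L(u, v) = r_uu · N̂ = -5,
  M(u, v) = r_uv · N̂ = 0,
  N(u, v) = r_vv · N̂ = 0.
Evaluating at (u, v) = (-pi/3, 9/2):
  L = -5, M = 0, N = 0.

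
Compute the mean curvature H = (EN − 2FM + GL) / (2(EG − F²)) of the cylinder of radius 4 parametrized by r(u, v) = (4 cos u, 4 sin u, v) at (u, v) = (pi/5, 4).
H = -1/8

With E = 16, F = 0, G = 1, L = -4, M = 0, N = 0, assemble
  H = (EN − 2FM + GL) / (2(EG − F²)) = -1/8.
At (u, v) = (pi/5, 4): H = -1/8.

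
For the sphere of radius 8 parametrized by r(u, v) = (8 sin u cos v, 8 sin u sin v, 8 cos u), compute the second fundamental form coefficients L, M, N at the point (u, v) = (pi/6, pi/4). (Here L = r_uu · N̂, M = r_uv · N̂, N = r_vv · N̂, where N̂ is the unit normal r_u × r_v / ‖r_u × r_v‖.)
L = -8;  M = 0;  N = -2

Compute the unit normal N̂(u, v) = (sin(u)^2*cos(v)/Abs(sin(u)), sin(u)^2*sin(v)/Abs(sin(u)), sin(2*u)/(2*Abs(sin(u)))), and the second partials r_uu, r_uv, r_vv. Take dot products:
  L(u, v) = r_uu · N̂ = -8*sin(u)/Abs(sin(u)),
  M(u, v) = r_uv · N̂ = 0,
  N(u, v) = r_vv · N̂ = -8*sin(u)^3/Abs(sin(u)).
Evaluating at (u, v) = (pi/6, pi/4):
  L = -8, M = 0, N = -2.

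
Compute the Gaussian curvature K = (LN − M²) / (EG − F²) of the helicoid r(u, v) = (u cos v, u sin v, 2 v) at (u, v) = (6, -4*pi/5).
K = -1/400

Coefficients of the first fundamental form: E = 1, F = 0, G = u^2 + 4.
Coefficients of the second fundamental form: L = 0, M = -2/sqrt(u^2 + 4), N = 0.
Assemble K = (LN − M²)/(EG − F²) = -4/(u^2 + 4)^2. At (u, v) = (6, -4*pi/5): K = -1/400.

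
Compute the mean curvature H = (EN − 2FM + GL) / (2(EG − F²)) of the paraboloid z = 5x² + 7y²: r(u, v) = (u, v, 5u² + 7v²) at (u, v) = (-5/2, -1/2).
H = 1544*sqrt(3)/10125

With E = 100*u^2 + 1, F = 140*u*v, G = 196*v^2 + 1, L = 10/sqrt(100*u^2 + 196*v^2 + 1), M = 0, N = 14/sqrt(100*u^2 + 196*v^2 + 1), assemble
  H = (EN − 2FM + GL) / (2(EG − F²)) = 4*(175*u^2 + 245*v^2 + 3)/(100*u^2 + 196*v^2 + 1)^(3/2).
At (u, v) = (-5/2, -1/2): H = 1544*sqrt(3)/10125.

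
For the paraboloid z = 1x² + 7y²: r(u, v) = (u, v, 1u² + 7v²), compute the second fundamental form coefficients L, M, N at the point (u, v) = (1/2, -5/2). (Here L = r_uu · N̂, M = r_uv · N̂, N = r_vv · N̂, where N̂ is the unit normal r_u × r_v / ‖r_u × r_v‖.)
L = 2*sqrt(1227)/1227;  M = 0;  N = 14*sqrt(1227)/1227

Compute the unit normal N̂(u, v) = (-2*u/sqrt(4*u^2 + 196*v^2 + 1), -14*v/sqrt(4*u^2 + 196*v^2 + 1), 1/sqrt(4*u^2 + 196*v^2 + 1)), and the second partials r_uu, r_uv, r_vv. Take dot products:
  L(u, v) = r_uu · N̂ = 2/sqrt(4*u^2 + 196*v^2 + 1),
  M(u, v) = r_uv · N̂ = 0,
  N(u, v) = r_vv · N̂ = 14/sqrt(4*u^2 + 196*v^2 + 1).
Evaluating at (u, v) = (1/2, -5/2):
  L = 2*sqrt(1227)/1227, M = 0, N = 14*sqrt(1227)/1227.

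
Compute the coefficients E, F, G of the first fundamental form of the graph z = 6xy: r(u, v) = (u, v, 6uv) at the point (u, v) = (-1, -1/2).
E = 10;  F = 18;  G = 37

Partials: r_u = (1, 0, 6*v), r_v = (0, 1, 6*u). As functions of (u, v):
  E = r_u · r_u = 36*v^2 + 1,
  F = r_u · r_v = 36*u*v,
  G = r_v · r_v = 36*u^2 + 1.
Evaluating at (u, v) = (-1, -1/2): E = 10, F = 18, G = 37.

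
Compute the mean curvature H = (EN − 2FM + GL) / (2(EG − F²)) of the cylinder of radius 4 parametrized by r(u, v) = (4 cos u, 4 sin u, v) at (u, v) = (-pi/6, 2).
H = -1/8

With E = 16, F = 0, G = 1, L = -4, M = 0, N = 0, assemble
  H = (EN − 2FM + GL) / (2(EG − F²)) = -1/8.
At (u, v) = (-pi/6, 2): H = -1/8.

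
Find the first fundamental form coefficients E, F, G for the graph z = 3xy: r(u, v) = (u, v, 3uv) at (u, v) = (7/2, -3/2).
E = 85/4;  F = -189/4;  G = 445/4

Partials: r_u = (1, 0, 3*v), r_v = (0, 1, 3*u). As functions of (u, v):
  E = r_u · r_u = 9*v^2 + 1,
  F = r_u · r_v = 9*u*v,
  G = r_v · r_v = 9*u^2 + 1.
Evaluating at (u, v) = (7/2, -3/2): E = 85/4, F = -189/4, G = 445/4.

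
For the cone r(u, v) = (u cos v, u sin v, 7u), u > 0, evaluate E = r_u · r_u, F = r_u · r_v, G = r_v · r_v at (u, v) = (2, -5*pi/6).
E = 50;  F = 0;  G = 4

Partials: r_u = (cos(v), sin(v), 7), r_v = (-u*sin(v), u*cos(v), 0). As functions of (u, v):
  E = r_u · r_u = 50,
  F = r_u · r_v = 0,
  G = r_v · r_v = u^2.
Evaluating at (u, v) = (2, -5*pi/6): E = 50, F = 0, G = 4.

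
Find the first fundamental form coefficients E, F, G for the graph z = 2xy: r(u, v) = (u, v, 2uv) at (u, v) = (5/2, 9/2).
E = 82;  F = 45;  G = 26

Partials: r_u = (1, 0, 2*v), r_v = (0, 1, 2*u). As functions of (u, v):
  E = r_u · r_u = 4*v^2 + 1,
  F = r_u · r_v = 4*u*v,
  G = r_v · r_v = 4*u^2 + 1.
Evaluating at (u, v) = (5/2, 9/2): E = 82, F = 45, G = 26.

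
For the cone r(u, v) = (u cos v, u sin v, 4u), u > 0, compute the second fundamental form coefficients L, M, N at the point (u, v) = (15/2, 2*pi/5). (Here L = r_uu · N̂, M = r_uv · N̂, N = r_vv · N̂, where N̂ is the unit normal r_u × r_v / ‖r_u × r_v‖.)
L = 0;  M = 0;  N = 30*sqrt(17)/17

Compute the unit normal N̂(u, v) = (-4*sqrt(17)*u*cos(v)/(17*Abs(u)), -4*sqrt(17)*u*sin(v)/(17*Abs(u)), sqrt(17)*u/(17*Abs(u))), and the second partials r_uu, r_uv, r_vv. Take dot products:
  L(u, v) = r_uu · N̂ = 0,
  M(u, v) = r_uv · N̂ = 0,
  N(u, v) = r_vv · N̂ = 4*sqrt(17)*u^2/(17*Abs(u)).
Evaluating at (u, v) = (15/2, 2*pi/5):
  L = 0, M = 0, N = 30*sqrt(17)/17.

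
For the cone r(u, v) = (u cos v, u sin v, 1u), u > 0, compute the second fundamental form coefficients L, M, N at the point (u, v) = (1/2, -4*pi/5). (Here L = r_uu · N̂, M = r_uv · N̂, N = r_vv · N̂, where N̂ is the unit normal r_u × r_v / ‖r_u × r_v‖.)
L = 0;  M = 0;  N = sqrt(2)/4

Compute the unit normal N̂(u, v) = (-sqrt(2)*u*cos(v)/(2*Abs(u)), -sqrt(2)*u*sin(v)/(2*Abs(u)), sqrt(2)*u/(2*Abs(u))), and the second partials r_uu, r_uv, r_vv. Take dot products:
  L(u, v) = r_uu · N̂ = 0,
  M(u, v) = r_uv · N̂ = 0,
  N(u, v) = r_vv · N̂ = sqrt(2)*u^2/(2*Abs(u)).
Evaluating at (u, v) = (1/2, -4*pi/5):
  L = 0, M = 0, N = sqrt(2)/4.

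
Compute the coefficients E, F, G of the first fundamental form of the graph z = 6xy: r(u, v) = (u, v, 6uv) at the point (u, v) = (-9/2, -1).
E = 37;  F = 162;  G = 730

Partials: r_u = (1, 0, 6*v), r_v = (0, 1, 6*u). As functions of (u, v):
  E = r_u · r_u = 36*v^2 + 1,
  F = r_u · r_v = 36*u*v,
  G = r_v · r_v = 36*u^2 + 1.
Evaluating at (u, v) = (-9/2, -1): E = 37, F = 162, G = 730.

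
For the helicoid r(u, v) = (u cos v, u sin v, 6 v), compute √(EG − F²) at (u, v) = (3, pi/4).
√(EG − F²)|_{(3, pi/4)} = 3*sqrt(5)

E = 1, F = 0, G = u^2 + 36; EG − F² = u^2 + 36; √(EG − F²) = sqrt(u^2 + 36). At the given point: 3*sqrt(5).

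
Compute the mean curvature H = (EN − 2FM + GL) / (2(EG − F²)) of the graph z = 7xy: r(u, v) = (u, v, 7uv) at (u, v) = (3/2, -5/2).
H = 1029*sqrt(1670)/278890

With E = 49*v^2 + 1, F = 49*u*v, G = 49*u^2 + 1, L = 0, M = 7/sqrt(49*u^2 + 49*v^2 + 1), N = 0, assemble
  H = (EN − 2FM + GL) / (2(EG − F²)) = -343*u*v/(49*u^2 + 49*v^2 + 1)^(3/2).
At (u, v) = (3/2, -5/2): H = 1029*sqrt(1670)/278890.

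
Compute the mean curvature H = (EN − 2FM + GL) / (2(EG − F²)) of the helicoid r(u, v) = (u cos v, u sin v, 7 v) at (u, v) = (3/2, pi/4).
H = 0

With E = 1, F = 0, G = u^2 + 49, L = 0, M = -7/sqrt(u^2 + 49), N = 0, assemble
  H = (EN − 2FM + GL) / (2(EG − F²)) = 0.
At (u, v) = (3/2, pi/4): H = 0.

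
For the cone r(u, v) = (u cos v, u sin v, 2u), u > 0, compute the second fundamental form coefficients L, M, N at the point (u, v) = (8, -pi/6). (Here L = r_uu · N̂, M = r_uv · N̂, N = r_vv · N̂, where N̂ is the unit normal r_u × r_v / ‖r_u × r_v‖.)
L = 0;  M = 0;  N = 16*sqrt(5)/5

Compute the unit normal N̂(u, v) = (-2*sqrt(5)*u*cos(v)/(5*Abs(u)), -2*sqrt(5)*u*sin(v)/(5*Abs(u)), sqrt(5)*u/(5*Abs(u))), and the second partials r_uu, r_uv, r_vv. Take dot products:
  L(u, v) = r_uu · N̂ = 0,
  M(u, v) = r_uv · N̂ = 0,
  N(u, v) = r_vv · N̂ = 2*sqrt(5)*u^2/(5*Abs(u)).
Evaluating at (u, v) = (8, -pi/6):
  L = 0, M = 0, N = 16*sqrt(5)/5.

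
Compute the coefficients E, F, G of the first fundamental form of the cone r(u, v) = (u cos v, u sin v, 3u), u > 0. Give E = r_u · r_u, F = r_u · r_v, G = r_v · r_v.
E = 10;  F = 0;  G = u^2

Compute partials: r_u = (cos(v), sin(v), 3), r_v = (-u*sin(v), u*cos(v), 0). Then
  E = r_u · r_u = 10,
  F = r_u · r_v = 0,
  G = r_v · r_v = u^2.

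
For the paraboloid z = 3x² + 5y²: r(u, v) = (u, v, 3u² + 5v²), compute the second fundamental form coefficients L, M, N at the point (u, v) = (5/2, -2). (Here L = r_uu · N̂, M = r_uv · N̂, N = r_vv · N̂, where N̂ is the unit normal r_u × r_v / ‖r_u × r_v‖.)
L = 3*sqrt(626)/313;  M = 0;  N = 5*sqrt(626)/313

Compute the unit normal N̂(u, v) = (-6*u/sqrt(36*u^2 + 100*v^2 + 1), -10*v/sqrt(36*u^2 + 100*v^2 + 1), 1/sqrt(36*u^2 + 100*v^2 + 1)), and the second partials r_uu, r_uv, r_vv. Take dot products:
  L(u, v) = r_uu · N̂ = 6/sqrt(36*u^2 + 100*v^2 + 1),
  M(u, v) = r_uv · N̂ = 0,
  N(u, v) = r_vv · N̂ = 10/sqrt(36*u^2 + 100*v^2 + 1).
Evaluating at (u, v) = (5/2, -2):
  L = 3*sqrt(626)/313, M = 0, N = 5*sqrt(626)/313.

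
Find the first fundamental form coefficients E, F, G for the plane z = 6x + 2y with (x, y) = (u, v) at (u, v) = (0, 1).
E = 37;  F = 12;  G = 5

Partials: r_u = (1, 0, 6), r_v = (0, 1, 2). As functions of (u, v):
  E = r_u · r_u = 37,
  F = r_u · r_v = 12,
  G = r_v · r_v = 5.
Evaluating at (u, v) = (0, 1): E = 37, F = 12, G = 5.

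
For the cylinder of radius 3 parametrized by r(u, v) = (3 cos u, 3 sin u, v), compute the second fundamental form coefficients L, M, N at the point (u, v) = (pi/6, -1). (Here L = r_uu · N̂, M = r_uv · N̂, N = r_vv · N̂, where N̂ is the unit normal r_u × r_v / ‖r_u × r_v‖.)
L = -3;  M = 0;  N = 0

Compute the unit normal N̂(u, v) = (cos(u), sin(u), 0), and the second partials r_uu, r_uv, r_vv. Take dot products:
  L(u, v) = r_uu · N̂ = -3,
  M(u, v) = r_uv · N̂ = 0,
  N(u, v) = r_vv · N̂ = 0.
Evaluating at (u, v) = (pi/6, -1):
  L = -3, M = 0, N = 0.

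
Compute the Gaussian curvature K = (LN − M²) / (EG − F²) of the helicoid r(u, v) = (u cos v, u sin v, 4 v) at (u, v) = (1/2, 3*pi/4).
K = -256/4225

Coefficients of the first fundamental form: E = 1, F = 0, G = u^2 + 16.
Coefficients of the second fundamental form: L = 0, M = -4/sqrt(u^2 + 16), N = 0.
Assemble K = (LN − M²)/(EG − F²) = -16/(u^2 + 16)^2. At (u, v) = (1/2, 3*pi/4): K = -256/4225.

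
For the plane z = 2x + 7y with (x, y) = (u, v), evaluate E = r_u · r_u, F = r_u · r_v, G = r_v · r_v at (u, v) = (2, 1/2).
E = 5;  F = 14;  G = 50

Partials: r_u = (1, 0, 2), r_v = (0, 1, 7). As functions of (u, v):
  E = r_u · r_u = 5,
  F = r_u · r_v = 14,
  G = r_v · r_v = 50.
Evaluating at (u, v) = (2, 1/2): E = 5, F = 14, G = 50.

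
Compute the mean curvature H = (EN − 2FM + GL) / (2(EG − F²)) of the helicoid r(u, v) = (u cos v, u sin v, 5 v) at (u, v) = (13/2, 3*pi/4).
H = 0

With E = 1, F = 0, G = u^2 + 25, L = 0, M = -5/sqrt(u^2 + 25), N = 0, assemble
  H = (EN − 2FM + GL) / (2(EG − F²)) = 0.
At (u, v) = (13/2, 3*pi/4): H = 0.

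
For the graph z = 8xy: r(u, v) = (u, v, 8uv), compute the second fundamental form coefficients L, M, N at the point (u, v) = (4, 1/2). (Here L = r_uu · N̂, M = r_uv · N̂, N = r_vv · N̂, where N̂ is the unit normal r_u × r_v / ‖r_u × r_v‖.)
L = 0;  M = 8*sqrt(1041)/1041;  N = 0

Compute the unit normal N̂(u, v) = (-8*v/sqrt(64*u^2 + 64*v^2 + 1), -8*u/sqrt(64*u^2 + 64*v^2 + 1), 1/sqrt(64*u^2 + 64*v^2 + 1)), and the second partials r_uu, r_uv, r_vv. Take dot products:
  L(u, v) = r_uu · N̂ = 0,
  M(u, v) = r_uv · N̂ = 8/sqrt(64*u^2 + 64*v^2 + 1),
  N(u, v) = r_vv · N̂ = 0.
Evaluating at (u, v) = (4, 1/2):
  L = 0, M = 8*sqrt(1041)/1041, N = 0.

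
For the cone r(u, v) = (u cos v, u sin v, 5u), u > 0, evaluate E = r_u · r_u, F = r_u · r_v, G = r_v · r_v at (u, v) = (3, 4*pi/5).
E = 26;  F = 0;  G = 9

Partials: r_u = (cos(v), sin(v), 5), r_v = (-u*sin(v), u*cos(v), 0). As functions of (u, v):
  E = r_u · r_u = 26,
  F = r_u · r_v = 0,
  G = r_v · r_v = u^2.
Evaluating at (u, v) = (3, 4*pi/5): E = 26, F = 0, G = 9.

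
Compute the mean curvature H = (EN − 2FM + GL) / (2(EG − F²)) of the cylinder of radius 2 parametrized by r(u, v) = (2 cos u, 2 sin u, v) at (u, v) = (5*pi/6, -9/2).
H = -1/4

With E = 4, F = 0, G = 1, L = -2, M = 0, N = 0, assemble
  H = (EN − 2FM + GL) / (2(EG − F²)) = -1/4.
At (u, v) = (5*pi/6, -9/2): H = -1/4.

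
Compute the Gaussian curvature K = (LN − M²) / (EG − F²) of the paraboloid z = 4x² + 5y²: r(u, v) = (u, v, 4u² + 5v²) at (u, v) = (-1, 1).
K = 16/5445

Coefficients of the first fundamental form: E = 64*u^2 + 1, F = 80*u*v, G = 100*v^2 + 1.
Coefficients of the second fundamental form: L = 8/sqrt(64*u^2 + 100*v^2 + 1), M = 0, N = 10/sqrt(64*u^2 + 100*v^2 + 1).
Assemble K = (LN − M²)/(EG − F²) = 80/(4096*u^4 + 12800*u^2*v^2 + 128*u^2 + 10000*v^4 + 200*v^2 + 1). At (u, v) = (-1, 1): K = 16/5445.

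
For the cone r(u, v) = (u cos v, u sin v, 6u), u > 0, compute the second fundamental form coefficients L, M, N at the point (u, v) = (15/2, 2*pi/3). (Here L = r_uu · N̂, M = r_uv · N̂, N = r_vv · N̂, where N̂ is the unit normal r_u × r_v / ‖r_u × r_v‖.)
L = 0;  M = 0;  N = 45*sqrt(37)/37

Compute the unit normal N̂(u, v) = (-6*sqrt(37)*u*cos(v)/(37*Abs(u)), -6*sqrt(37)*u*sin(v)/(37*Abs(u)), sqrt(37)*u/(37*Abs(u))), and the second partials r_uu, r_uv, r_vv. Take dot products:
  L(u, v) = r_uu · N̂ = 0,
  M(u, v) = r_uv · N̂ = 0,
  N(u, v) = r_vv · N̂ = 6*sqrt(37)*u^2/(37*Abs(u)).
Evaluating at (u, v) = (15/2, 2*pi/3):
  L = 0, M = 0, N = 45*sqrt(37)/37.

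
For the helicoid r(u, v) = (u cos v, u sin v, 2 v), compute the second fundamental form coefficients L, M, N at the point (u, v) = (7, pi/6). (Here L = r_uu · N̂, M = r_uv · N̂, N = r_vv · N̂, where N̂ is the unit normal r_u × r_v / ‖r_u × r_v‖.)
L = 0;  M = -2*sqrt(53)/53;  N = 0

Compute the unit normal N̂(u, v) = (2*sin(v)/sqrt(u^2 + 4), -2*cos(v)/sqrt(u^2 + 4), u/sqrt(u^2 + 4)), and the second partials r_uu, r_uv, r_vv. Take dot products:
  L(u, v) = r_uu · N̂ = 0,
  M(u, v) = r_uv · N̂ = -2/sqrt(u^2 + 4),
  N(u, v) = r_vv · N̂ = 0.
Evaluating at (u, v) = (7, pi/6):
  L = 0, M = -2*sqrt(53)/53, N = 0.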